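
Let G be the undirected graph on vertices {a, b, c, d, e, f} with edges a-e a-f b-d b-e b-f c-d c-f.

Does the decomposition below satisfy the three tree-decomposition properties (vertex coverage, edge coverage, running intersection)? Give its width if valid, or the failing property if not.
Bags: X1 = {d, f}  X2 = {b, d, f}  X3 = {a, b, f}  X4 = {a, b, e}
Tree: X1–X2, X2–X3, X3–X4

No — vertex c appears in no bag.

A tree decomposition must satisfy three properties: every vertex lies in some bag; for every edge, both endpoints lie together in some bag; and for every vertex, the bags containing it form a connected subtree. Here vertex c appears in no bag, so the decomposition is invalid.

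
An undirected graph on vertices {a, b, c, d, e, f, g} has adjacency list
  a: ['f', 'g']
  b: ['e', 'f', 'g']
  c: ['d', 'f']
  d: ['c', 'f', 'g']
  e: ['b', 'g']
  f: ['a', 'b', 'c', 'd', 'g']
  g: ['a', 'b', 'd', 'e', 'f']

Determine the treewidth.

A width-2 tree decomposition is:
Bags: B1 = {a, f, g}  B2 = {b, f, g}  B3 = {d, f, g}  B4 = {b, e, g}  B5 = {c, d, f}
Tree: B1–B2, B2–B3, B2–B4, B3–B5
Every bag has size at most 3, so the width is 3 − 1 = 2 and tw(G) ≤ 2. Conversely, {b, e, g} is a clique of size 3, and the vertices of any clique must share a bag in every tree decomposition; so some bag has ≥ 3 vertices and tw(G) ≥ 2. Combining the bounds, tw(G) = 2.

2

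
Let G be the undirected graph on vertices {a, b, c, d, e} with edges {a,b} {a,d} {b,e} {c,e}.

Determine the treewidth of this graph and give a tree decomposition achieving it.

Treewidth 1.
One such decomposition:
Bags: B1 = {c, e}  B2 = {b, e}  B3 = {a, b}  B4 = {a, d}
Tree: B1–B2, B2–B3, B3–B4

The largest bag has 2 vertices, giving width 1; this decomposition certifies tw(G) ≤ 1. Any graph with an edge has treewidth ≥ 1, and G has the edge c–e. Therefore the treewidth is 1.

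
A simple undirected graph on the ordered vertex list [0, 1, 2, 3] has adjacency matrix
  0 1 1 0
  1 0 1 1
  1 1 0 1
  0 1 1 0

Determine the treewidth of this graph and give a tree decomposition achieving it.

Every bag has size at most 3, so the width is 3 − 1 = 2 and tw(G) ≤ 2. On the other hand G contains the 3-clique {0, 1, 2}. A clique must lie in a single bag of any decomposition, so no decomposition can have width below 2. The upper and lower bounds meet at 2, so that is the treewidth.

Treewidth 2.
One such decomposition:
Bags: B1 = {1, 2, 3}  B2 = {0, 1, 2}
Tree: B1–B2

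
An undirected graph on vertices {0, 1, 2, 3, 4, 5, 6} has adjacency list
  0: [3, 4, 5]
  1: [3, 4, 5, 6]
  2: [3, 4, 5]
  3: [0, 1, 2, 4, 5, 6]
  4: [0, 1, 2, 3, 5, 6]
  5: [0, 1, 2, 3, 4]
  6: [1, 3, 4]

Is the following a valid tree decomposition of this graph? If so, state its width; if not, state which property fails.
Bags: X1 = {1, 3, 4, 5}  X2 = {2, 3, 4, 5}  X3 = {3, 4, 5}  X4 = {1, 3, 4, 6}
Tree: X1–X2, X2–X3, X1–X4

No — vertex 0 appears in no bag.

A tree decomposition must satisfy three properties: every vertex lies in some bag; for every edge, both endpoints lie together in some bag; and for every vertex, the bags containing it form a connected subtree. Here vertex 0 appears in no bag, so the decomposition is invalid.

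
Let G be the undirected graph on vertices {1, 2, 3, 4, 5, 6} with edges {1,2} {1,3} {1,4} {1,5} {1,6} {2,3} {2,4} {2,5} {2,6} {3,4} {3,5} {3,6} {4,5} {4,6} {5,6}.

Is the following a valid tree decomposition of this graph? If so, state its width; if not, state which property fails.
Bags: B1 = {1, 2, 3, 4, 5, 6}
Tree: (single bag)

Vertex coverage: the bags together contain {1, 2, 3, 4, 5, 6}, the full vertex set. Edge coverage: each edge of G has both endpoints in at least one bag. Running intersection: for every vertex, the bags containing it form a connected subtree. All three properties hold, so this is a valid tree decomposition of width max|bag| − 1 = 5, and hence tw(G) ≤ 5.

Yes; width 5.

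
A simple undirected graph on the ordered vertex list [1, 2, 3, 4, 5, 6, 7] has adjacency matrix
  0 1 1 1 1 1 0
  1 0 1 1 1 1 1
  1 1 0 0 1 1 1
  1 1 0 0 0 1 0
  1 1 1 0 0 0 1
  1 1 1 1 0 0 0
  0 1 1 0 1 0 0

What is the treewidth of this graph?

3

A width-3 tree decomposition is:
Bags: B1 = {1, 2, 3, 5}  B2 = {2, 3, 5, 7}  B3 = {1, 2, 3, 6}  B4 = {1, 2, 4, 6}
Tree: B1–B2, B1–B3, B3–B4
Each bag holds 4 vertices, so the decomposition has width 3, which upper-bounds the treewidth. Conversely, {1, 2, 3, 5} is a clique of size 4, and the vertices of any clique must share a bag in every tree decomposition; so some bag has ≥ 4 vertices and tw(G) ≥ 3. Hence tw(G) = 3 exactly.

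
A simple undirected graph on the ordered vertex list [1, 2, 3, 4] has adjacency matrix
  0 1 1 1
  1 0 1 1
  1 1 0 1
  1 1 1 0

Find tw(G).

3

A width-3 tree decomposition is:
Bags: B1 = {1, 2, 3, 4}
Tree: (single bag)
With just one bag of size 4, the width is 4 − 1 = 3, so tw(G) ≤ 3. Conversely, {1, 2, 3, 4} is a clique of size 4, and the vertices of any clique must share a bag in every tree decomposition; so some bag has ≥ 4 vertices and tw(G) ≥ 3. The upper and lower bounds meet at 3, so that is the treewidth.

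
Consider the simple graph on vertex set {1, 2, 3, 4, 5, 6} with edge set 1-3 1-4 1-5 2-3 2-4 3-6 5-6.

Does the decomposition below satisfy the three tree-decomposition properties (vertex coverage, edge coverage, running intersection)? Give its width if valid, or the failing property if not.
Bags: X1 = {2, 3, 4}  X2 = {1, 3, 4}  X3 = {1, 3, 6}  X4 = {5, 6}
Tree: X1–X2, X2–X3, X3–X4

A tree decomposition must satisfy three properties: every vertex lies in some bag; for every edge, both endpoints lie together in some bag; and for every vertex, the bags containing it form a connected subtree. Here edge (1,5) lies in no bag, so the decomposition is invalid.

No — edge (1,5) lies in no bag.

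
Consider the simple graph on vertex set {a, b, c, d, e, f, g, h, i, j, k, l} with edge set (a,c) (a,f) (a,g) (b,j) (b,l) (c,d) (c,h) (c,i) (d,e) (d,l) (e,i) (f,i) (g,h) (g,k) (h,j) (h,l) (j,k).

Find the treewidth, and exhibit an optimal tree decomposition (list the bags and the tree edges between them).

Each bag holds 4 vertices, so the decomposition has width 3, which upper-bounds the treewidth. For the lower bound: the 4 vertex sets {e,f,i}, {d}, {c}, {a,g,h,l} are disjoint, each induces a connected subgraph, and every pair is joined by at least one edge of G. Contracting each set to a single vertex therefore yields K_{4} as a minor, and since treewidth is minor-monotone, tw(G) ≥ tw(K_{4}) = 3. Combining the bounds, tw(G) = 3.

Treewidth 3.
Bags: B1 = {d, e, f, i}  B2 = {c, d, f, i}  B3 = {a, c, d, f}  B4 = {a, c, d, l}  B5 = {a, c, h, l}  B6 = {a, g, h, l}  B7 = {b, g, h, l}  B8 = {b, g, h, j}  B9 = {b, g, j, k}
Tree: B1–B2, B2–B3, B3–B4, B4–B5, B5–B6, B6–B7, B7–B8, B8–B9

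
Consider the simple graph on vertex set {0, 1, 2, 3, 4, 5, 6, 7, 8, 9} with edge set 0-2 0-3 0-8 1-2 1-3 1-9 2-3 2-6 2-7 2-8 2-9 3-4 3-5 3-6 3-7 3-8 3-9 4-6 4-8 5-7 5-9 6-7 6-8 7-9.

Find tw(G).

A width-3 tree decomposition is:
Bags: B1 = {2, 3, 6, 8}  B2 = {2, 3, 6, 7}  B3 = {2, 3, 7, 9}  B4 = {3, 4, 6, 8}  B5 = {3, 5, 7, 9}  B6 = {1, 2, 3, 9}  B7 = {0, 2, 3, 8}
Tree: B1–B2, B2–B3, B1–B4, B3–B5, B3–B6, B1–B7
Each bag holds 4 vertices, so the decomposition has width 3, which upper-bounds the treewidth. On the other hand G contains the 4-clique {0, 2, 3, 8}. A clique must lie in a single bag of any decomposition, so no decomposition can have width below 3. Combining the bounds, tw(G) = 3.

3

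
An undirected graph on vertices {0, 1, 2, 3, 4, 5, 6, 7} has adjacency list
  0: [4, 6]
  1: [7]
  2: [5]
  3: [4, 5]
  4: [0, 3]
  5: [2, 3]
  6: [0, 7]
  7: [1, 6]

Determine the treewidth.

A width-1 tree decomposition is:
Bags: B1 = {2, 5}  B2 = {3, 5}  B3 = {3, 4}  B4 = {0, 4}  B5 = {0, 6}  B6 = {6, 7}  B7 = {1, 7}
Tree: B1–B2, B2–B3, B3–B4, B4–B5, B5–B6, B6–B7
Each bag holds 2 vertices, so the decomposition has width 1, which upper-bounds the treewidth. Since G has at least one edge (e.g. 2–5), it is not an edgeless graph, so tw(G) ≥ 1. Combining the bounds, tw(G) = 1.

1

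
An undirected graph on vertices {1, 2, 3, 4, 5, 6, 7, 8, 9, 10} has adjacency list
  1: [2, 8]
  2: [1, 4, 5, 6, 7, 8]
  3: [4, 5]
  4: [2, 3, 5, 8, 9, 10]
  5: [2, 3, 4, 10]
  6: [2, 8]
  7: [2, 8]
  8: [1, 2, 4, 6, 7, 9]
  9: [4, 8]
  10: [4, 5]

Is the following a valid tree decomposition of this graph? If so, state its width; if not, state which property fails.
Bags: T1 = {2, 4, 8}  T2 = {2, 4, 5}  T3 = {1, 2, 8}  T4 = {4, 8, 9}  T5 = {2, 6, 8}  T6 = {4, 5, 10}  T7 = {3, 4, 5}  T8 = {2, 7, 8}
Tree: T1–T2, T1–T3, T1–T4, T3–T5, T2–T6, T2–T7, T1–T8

Yes; width 2.

Checking the three conditions: (i) the bags cover all of {1, 2, 3, 4, 5, 6, 7, 8, 9, 10}; (ii) for each edge, some bag contains both endpoints; (iii) the bags containing any fixed vertex form a subtree. All hold, so the decomposition is valid with width 3 − 1 = 2.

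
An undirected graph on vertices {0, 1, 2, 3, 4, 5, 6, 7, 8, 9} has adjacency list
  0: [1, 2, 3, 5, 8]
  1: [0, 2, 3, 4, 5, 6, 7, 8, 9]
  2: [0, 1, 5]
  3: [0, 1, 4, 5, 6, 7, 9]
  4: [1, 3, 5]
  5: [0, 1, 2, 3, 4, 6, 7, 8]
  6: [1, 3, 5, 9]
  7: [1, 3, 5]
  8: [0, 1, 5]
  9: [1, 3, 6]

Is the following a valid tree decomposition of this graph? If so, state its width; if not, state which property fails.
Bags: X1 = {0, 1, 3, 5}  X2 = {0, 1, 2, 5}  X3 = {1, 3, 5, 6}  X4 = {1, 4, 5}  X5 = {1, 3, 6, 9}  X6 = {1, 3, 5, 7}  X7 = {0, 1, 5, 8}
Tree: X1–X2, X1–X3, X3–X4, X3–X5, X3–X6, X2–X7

No — edge (3,4) lies in no bag.

A tree decomposition must satisfy three properties: every vertex lies in some bag; for every edge, both endpoints lie together in some bag; and for every vertex, the bags containing it form a connected subtree. Here edge (3,4) lies in no bag, so the decomposition is invalid.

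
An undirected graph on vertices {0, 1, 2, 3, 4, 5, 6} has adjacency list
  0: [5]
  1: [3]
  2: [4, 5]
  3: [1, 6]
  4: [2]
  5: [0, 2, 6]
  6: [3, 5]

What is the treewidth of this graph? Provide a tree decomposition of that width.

Treewidth 1.
One optimal decomposition is:
Bags: B1 = {3, 6}  B2 = {1, 3}  B3 = {5, 6}  B4 = {2, 5}  B5 = {0, 5}  B6 = {2, 4}
Tree: B1–B2, B1–B3, B3–B4, B3–B5, B4–B6

The largest bag has 2 vertices, giving width 1; this decomposition certifies tw(G) ≤ 1. G has an edge, so its treewidth is at least 1. The upper and lower bounds meet at 1, so that is the treewidth.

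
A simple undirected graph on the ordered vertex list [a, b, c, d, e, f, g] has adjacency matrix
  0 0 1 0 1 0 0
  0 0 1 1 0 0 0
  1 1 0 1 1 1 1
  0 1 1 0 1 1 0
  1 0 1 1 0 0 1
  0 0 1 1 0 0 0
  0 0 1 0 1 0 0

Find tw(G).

2

A width-2 tree decomposition is:
Bags: B1 = {c, d, e}  B2 = {c, d, f}  B3 = {b, c, d}  B4 = {c, e, g}  B5 = {a, c, e}
Tree: B1–B2, B1–B3, B1–B4, B4–B5
Each bag holds 3 vertices, so the decomposition has width 2, which upper-bounds the treewidth. Conversely, {c, d, e} is a clique of size 3, and the vertices of any clique must share a bag in every tree decomposition; so some bag has ≥ 3 vertices and tw(G) ≥ 2. Hence tw(G) = 2 exactly.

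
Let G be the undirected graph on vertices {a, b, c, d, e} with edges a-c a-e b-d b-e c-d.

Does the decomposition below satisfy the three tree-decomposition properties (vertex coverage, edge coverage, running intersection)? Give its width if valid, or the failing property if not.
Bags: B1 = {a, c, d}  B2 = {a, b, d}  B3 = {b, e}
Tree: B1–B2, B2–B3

No — edge (a,e) lies in no bag.

A tree decomposition must satisfy three properties: every vertex lies in some bag; for every edge, both endpoints lie together in some bag; and for every vertex, the bags containing it form a connected subtree. Here edge (a,e) lies in no bag, so the decomposition is invalid.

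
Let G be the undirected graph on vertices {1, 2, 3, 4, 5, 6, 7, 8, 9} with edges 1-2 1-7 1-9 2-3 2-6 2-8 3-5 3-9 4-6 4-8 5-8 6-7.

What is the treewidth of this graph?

A width-3 tree decomposition is:
Bags: B1 = {1, 4, 6, 7}  B2 = {1, 2, 4, 6}  B3 = {1, 2, 4, 8}  B4 = {1, 2, 8, 9}  B5 = {2, 3, 8, 9}  B6 = {3, 5, 8, 9}
Tree: B1–B2, B2–B3, B3–B4, B4–B5, B5–B6
Every bag has size at most 4, so the width is 4 − 1 = 3 and tw(G) ≤ 3. For the lower bound: the 4 vertex sets {4,6,7}, {1}, {2}, {3,5,8,9} are disjoint, each induces a connected subgraph, and every pair is joined by at least one edge of G. Contracting each set to a single vertex therefore yields K_{4} as a minor, and since treewidth is minor-monotone, tw(G) ≥ tw(K_{4}) = 3. The upper and lower bounds meet at 3, so that is the treewidth.

3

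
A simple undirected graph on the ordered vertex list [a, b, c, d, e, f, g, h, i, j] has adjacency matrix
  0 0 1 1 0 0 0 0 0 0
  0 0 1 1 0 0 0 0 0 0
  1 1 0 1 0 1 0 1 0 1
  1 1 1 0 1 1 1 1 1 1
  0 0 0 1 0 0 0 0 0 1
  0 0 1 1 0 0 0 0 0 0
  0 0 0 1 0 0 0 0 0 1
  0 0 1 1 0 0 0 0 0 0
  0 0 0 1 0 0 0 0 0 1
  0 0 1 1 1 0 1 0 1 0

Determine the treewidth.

A width-2 tree decomposition is:
Bags: B1 = {c, d, j}  B2 = {c, d, h}  B3 = {d, e, j}  B4 = {a, c, d}  B5 = {d, i, j}  B6 = {b, c, d}  B7 = {d, g, j}  B8 = {c, d, f}
Tree: B1–B2, B1–B3, B1–B4, B1–B5, B4–B6, B3–B7, B2–B8
Each bag holds 3 vertices, so the decomposition has width 2, which upper-bounds the treewidth. For the lower bound, the 3 vertices {d, g, j} are pairwise adjacent, and any tree decomposition puts a clique entirely inside one bag — forcing width ≥ 2. Therefore the treewidth is 2.

2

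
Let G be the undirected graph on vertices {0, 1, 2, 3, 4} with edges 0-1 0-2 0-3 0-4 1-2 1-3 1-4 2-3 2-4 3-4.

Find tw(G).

4

A width-4 tree decomposition is:
Bags: B1 = {0, 1, 2, 3, 4}
Tree: (single bag)
A single bag containing all 5 vertices is trivially a valid decomposition of width 4. For the lower bound, the 5 vertices {0, 1, 2, 3, 4} are pairwise adjacent, and any tree decomposition puts a clique entirely inside one bag — forcing width ≥ 4. The upper and lower bounds meet at 4, so that is the treewidth.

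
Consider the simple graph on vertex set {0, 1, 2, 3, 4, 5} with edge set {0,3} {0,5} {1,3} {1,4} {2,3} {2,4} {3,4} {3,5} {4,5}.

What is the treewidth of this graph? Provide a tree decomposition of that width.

Each bag holds 3 vertices, so the decomposition has width 2, which upper-bounds the treewidth. Conversely, {0, 3, 5} is a clique of size 3, and the vertices of any clique must share a bag in every tree decomposition; so some bag has ≥ 3 vertices and tw(G) ≥ 2. The upper and lower bounds meet at 2, so that is the treewidth.

Treewidth 2.
One such decomposition:
Bags: B1 = {2, 3, 4}  B2 = {3, 4, 5}  B3 = {1, 3, 4}  B4 = {0, 3, 5}
Tree: B1–B2, B1–B3, B2–B4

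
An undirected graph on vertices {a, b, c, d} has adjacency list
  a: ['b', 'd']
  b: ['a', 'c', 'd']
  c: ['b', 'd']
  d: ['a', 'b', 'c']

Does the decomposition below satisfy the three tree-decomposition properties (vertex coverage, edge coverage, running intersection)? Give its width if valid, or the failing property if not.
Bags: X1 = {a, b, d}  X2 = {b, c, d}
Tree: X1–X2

Yes; width 2.

Every vertex of G appears in some bag (union = {a, b, c, d}); every edge is covered by a bag; and for each vertex v the set of bags containing v is connected in the bag tree. The decomposition is therefore valid. The largest bag has 3 vertices, so the width is 2.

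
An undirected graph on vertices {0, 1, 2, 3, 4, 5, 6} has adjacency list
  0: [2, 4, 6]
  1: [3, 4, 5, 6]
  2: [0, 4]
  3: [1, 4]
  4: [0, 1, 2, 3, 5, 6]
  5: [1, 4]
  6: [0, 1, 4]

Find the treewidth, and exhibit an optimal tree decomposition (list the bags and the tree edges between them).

Each bag holds 3 vertices, so the decomposition has width 2, which upper-bounds the treewidth. Conversely, {0, 2, 4} is a clique of size 3, and the vertices of any clique must share a bag in every tree decomposition; so some bag has ≥ 3 vertices and tw(G) ≥ 2. The upper and lower bounds meet at 2, so that is the treewidth.

Treewidth 2.
One such decomposition:
Bags: B1 = {0, 4, 6}  B2 = {1, 4, 6}  B3 = {1, 4, 5}  B4 = {0, 2, 4}  B5 = {1, 3, 4}
Tree: B1–B2, B2–B3, B1–B4, B3–B5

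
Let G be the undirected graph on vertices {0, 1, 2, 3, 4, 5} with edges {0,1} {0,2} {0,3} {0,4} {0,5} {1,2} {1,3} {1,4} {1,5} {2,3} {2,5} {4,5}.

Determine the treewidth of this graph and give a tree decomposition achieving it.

Treewidth 3.
One optimal decomposition is:
Bags: B1 = {0, 1, 4, 5}  B2 = {0, 1, 2, 5}  B3 = {0, 1, 2, 3}
Tree: B1–B2, B2–B3

Each bag holds 4 vertices, so the decomposition has width 3, which upper-bounds the treewidth. On the other hand G contains the 4-clique {0, 1, 2, 3}. A clique must lie in a single bag of any decomposition, so no decomposition can have width below 3. Therefore the treewidth is 3.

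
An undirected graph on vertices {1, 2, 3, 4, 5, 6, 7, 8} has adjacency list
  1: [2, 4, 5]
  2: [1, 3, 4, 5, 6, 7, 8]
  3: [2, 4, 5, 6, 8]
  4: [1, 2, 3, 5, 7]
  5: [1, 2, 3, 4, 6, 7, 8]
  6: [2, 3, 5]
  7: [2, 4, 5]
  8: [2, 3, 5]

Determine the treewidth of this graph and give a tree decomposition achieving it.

Every bag has size at most 4, so the width is 4 − 1 = 3 and tw(G) ≤ 3. For the lower bound, the 4 vertices {1, 2, 4, 5} are pairwise adjacent, and any tree decomposition puts a clique entirely inside one bag — forcing width ≥ 3. The upper and lower bounds meet at 3, so that is the treewidth.

Treewidth 3.
Bags: B1 = {2, 3, 5, 6}  B2 = {2, 3, 4, 5}  B3 = {2, 3, 5, 8}  B4 = {1, 2, 4, 5}  B5 = {2, 4, 5, 7}
Tree: B1–B2, B2–B3, B2–B4, B4–B5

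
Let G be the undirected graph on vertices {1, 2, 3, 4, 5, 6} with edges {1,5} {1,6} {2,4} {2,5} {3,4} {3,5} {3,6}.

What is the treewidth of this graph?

A width-2 tree decomposition is:
Bags: B1 = {1, 5, 6}  B2 = {3, 5, 6}  B3 = {2, 3, 5}  B4 = {2, 3, 4}
Tree: B1–B2, B2–B3, B3–B4
The largest bag has 3 vertices, giving width 2; this decomposition certifies tw(G) ≤ 2. Since 1–6–3–5–1 is a cycle in G, G is not acyclic. Forests are exactly the graphs of treewidth ≤ 1, so tw(G) ≥ 2. The upper and lower bounds meet at 2, so that is the treewidth.

2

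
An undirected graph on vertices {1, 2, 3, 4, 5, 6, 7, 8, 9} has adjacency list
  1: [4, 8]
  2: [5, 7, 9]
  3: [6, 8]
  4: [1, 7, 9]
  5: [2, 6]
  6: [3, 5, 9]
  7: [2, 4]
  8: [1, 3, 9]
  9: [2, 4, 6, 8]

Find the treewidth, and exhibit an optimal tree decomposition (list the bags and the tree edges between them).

Treewidth 3.
One such decomposition:
Bags: B1 = {2, 5, 6, 7}  B2 = {2, 6, 7, 9}  B3 = {4, 6, 7, 9}  B4 = {3, 4, 6, 9}  B5 = {3, 4, 8, 9}  B6 = {1, 3, 4, 8}
Tree: B1–B2, B2–B3, B3–B4, B4–B5, B5–B6

The largest bag has 4 vertices, giving width 3; this decomposition certifies tw(G) ≤ 3. For the lower bound: the 4 vertex sets {2,5,7}, {6}, {9}, {1,3,4,8} are disjoint, each induces a connected subgraph, and every pair is joined by at least one edge of G. Contracting each set to a single vertex therefore yields K_{4} as a minor, and since treewidth is minor-monotone, tw(G) ≥ tw(K_{4}) = 3. Therefore the treewidth is 3.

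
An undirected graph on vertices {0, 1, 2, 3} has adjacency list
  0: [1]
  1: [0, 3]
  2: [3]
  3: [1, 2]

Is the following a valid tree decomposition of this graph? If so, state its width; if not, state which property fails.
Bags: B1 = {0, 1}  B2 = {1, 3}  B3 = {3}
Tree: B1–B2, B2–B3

No — vertex 2 appears in no bag.

A tree decomposition must satisfy three properties: every vertex lies in some bag; for every edge, both endpoints lie together in some bag; and for every vertex, the bags containing it form a connected subtree. Here vertex 2 appears in no bag, so the decomposition is invalid.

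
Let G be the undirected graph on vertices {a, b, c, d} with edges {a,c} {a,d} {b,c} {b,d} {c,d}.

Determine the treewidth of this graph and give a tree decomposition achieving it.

Treewidth 2.
One optimal decomposition is:
Bags: B1 = {b, c, d}  B2 = {a, c, d}
Tree: B1–B2

The largest bag has 3 vertices, giving width 2; this decomposition certifies tw(G) ≤ 2. For the lower bound, the 3 vertices {a, c, d} are pairwise adjacent, and any tree decomposition puts a clique entirely inside one bag — forcing width ≥ 2. The upper and lower bounds meet at 2, so that is the treewidth.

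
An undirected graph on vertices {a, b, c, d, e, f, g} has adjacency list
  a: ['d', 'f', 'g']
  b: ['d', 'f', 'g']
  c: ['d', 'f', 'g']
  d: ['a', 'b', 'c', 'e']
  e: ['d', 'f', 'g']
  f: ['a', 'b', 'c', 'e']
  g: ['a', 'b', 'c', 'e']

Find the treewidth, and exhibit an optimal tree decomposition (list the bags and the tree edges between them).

The largest bag has 4 vertices, giving width 3; this decomposition certifies tw(G) ≤ 3. For the lower bound: the 4 vertex sets {c,f}, {a,g}, {d}, {e} are disjoint, each induces a connected subgraph, and every pair is joined by at least one edge of G. Contracting each set to a single vertex therefore yields K_{4} as a minor, and since treewidth is minor-monotone, tw(G) ≥ tw(K_{4}) = 3. Combining the bounds, tw(G) = 3.

Treewidth 3.
One optimal decomposition is:
Bags: B1 = {c, d, f, g}  B2 = {a, d, f, g}  B3 = {d, e, f, g}  B4 = {b, d, f, g}
Tree: B1–B2, B2–B3, B3–B4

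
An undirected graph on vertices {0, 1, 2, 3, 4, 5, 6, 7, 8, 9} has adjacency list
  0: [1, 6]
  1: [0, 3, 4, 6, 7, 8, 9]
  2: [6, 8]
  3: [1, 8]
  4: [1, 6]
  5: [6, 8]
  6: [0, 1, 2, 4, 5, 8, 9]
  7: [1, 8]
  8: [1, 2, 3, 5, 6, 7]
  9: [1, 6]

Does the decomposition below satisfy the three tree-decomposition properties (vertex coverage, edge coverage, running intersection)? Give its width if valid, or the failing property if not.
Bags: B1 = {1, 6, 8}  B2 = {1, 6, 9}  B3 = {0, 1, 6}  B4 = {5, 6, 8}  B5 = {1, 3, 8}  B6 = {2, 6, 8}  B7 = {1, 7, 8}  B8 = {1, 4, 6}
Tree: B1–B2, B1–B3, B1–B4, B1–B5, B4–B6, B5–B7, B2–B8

Vertex coverage: the bags together contain {0, 1, 2, 3, 4, 5, 6, 7, 8, 9}, the full vertex set. Edge coverage: each edge of G has both endpoints in at least one bag. Running intersection: for every vertex, the bags containing it form a connected subtree. All three properties hold, so this is a valid tree decomposition of width max|bag| − 1 = 2, and hence tw(G) ≤ 2.

Yes; width 2.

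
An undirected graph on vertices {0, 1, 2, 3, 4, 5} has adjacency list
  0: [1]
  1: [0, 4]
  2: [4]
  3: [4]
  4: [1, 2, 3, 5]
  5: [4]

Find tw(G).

A width-1 tree decomposition is:
Bags: B1 = {2, 4}  B2 = {3, 4}  B3 = {1, 4}  B4 = {0, 1}  B5 = {4, 5}
Tree: B1–B2, B1–B3, B3–B4, B3–B5
Every bag has size at most 2, so the width is 2 − 1 = 1 and tw(G) ≤ 1. G has an edge, so its treewidth is at least 1. Combining the bounds, tw(G) = 1.

1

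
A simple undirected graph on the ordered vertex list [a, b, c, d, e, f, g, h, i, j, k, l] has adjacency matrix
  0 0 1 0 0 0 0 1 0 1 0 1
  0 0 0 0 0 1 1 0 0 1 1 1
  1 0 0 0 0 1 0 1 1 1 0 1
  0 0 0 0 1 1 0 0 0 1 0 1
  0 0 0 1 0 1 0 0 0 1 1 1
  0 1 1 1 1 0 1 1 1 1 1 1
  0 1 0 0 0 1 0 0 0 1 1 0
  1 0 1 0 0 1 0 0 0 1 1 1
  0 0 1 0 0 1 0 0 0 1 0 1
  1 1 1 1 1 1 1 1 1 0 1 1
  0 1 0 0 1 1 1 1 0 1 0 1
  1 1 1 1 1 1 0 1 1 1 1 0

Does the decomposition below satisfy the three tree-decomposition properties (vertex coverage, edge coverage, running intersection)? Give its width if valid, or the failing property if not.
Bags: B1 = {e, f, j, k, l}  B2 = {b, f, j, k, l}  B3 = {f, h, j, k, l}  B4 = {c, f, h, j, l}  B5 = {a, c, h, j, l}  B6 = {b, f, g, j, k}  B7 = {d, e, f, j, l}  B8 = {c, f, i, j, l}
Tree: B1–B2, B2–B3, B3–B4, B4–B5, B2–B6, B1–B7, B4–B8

Yes; width 4.

Every vertex of G appears in some bag (union = {a, b, c, d, e, f, g, h, i, j, k, l}); every edge is covered by a bag; and for each vertex v the set of bags containing v is connected in the bag tree. The decomposition is therefore valid. The largest bag has 5 vertices, so the width is 4.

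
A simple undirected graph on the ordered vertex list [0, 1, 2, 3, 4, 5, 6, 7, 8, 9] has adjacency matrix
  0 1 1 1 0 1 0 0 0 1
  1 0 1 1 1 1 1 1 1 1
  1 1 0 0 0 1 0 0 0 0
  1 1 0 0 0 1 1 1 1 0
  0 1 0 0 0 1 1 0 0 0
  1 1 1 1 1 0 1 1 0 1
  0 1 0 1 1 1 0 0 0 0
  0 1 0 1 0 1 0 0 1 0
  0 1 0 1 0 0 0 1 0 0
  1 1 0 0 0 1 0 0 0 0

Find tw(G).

A width-3 tree decomposition is:
Bags: B1 = {0, 1, 5, 9}  B2 = {0, 1, 3, 5}  B3 = {1, 3, 5, 6}  B4 = {1, 3, 5, 7}  B5 = {0, 1, 2, 5}  B6 = {1, 4, 5, 6}  B7 = {1, 3, 7, 8}
Tree: B1–B2, B2–B3, B2–B4, B2–B5, B3–B6, B4–B7
Each bag holds 4 vertices, so the decomposition has width 3, which upper-bounds the treewidth. Conversely, {1, 3, 7, 8} is a clique of size 4, and the vertices of any clique must share a bag in every tree decomposition; so some bag has ≥ 4 vertices and tw(G) ≥ 3. Therefore the treewidth is 3.

3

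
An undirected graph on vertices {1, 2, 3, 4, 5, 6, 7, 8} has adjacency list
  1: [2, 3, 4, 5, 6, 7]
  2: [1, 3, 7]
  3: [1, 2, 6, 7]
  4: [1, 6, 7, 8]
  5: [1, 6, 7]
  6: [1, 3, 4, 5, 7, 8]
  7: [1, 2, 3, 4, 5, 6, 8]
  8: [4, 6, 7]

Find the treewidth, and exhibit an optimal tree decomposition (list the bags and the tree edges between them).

Treewidth 3.
One optimal decomposition is:
Bags: B1 = {4, 6, 7, 8}  B2 = {1, 4, 6, 7}  B3 = {1, 5, 6, 7}  B4 = {1, 3, 6, 7}  B5 = {1, 2, 3, 7}
Tree: B1–B2, B2–B3, B2–B4, B4–B5

Each bag holds 4 vertices, so the decomposition has width 3, which upper-bounds the treewidth. Conversely, {4, 6, 7, 8} is a clique of size 4, and the vertices of any clique must share a bag in every tree decomposition; so some bag has ≥ 4 vertices and tw(G) ≥ 3. The upper and lower bounds meet at 3, so that is the treewidth.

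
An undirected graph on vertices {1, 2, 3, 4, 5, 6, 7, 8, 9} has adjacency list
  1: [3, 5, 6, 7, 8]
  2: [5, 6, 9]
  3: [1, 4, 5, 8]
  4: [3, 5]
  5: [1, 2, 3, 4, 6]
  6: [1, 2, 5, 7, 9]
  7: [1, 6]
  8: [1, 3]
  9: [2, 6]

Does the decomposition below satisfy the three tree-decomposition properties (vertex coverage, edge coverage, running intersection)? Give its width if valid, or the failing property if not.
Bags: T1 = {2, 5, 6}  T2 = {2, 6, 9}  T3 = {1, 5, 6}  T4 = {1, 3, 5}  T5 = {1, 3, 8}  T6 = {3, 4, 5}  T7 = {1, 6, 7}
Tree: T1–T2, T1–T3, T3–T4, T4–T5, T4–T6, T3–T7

Vertex coverage: the bags together contain {1, 2, 3, 4, 5, 6, 7, 8, 9}, the full vertex set. Edge coverage: each edge of G has both endpoints in at least one bag. Running intersection: for every vertex, the bags containing it form a connected subtree. All three properties hold, so this is a valid tree decomposition of width max|bag| − 1 = 2, and hence tw(G) ≤ 2.

Yes; width 2.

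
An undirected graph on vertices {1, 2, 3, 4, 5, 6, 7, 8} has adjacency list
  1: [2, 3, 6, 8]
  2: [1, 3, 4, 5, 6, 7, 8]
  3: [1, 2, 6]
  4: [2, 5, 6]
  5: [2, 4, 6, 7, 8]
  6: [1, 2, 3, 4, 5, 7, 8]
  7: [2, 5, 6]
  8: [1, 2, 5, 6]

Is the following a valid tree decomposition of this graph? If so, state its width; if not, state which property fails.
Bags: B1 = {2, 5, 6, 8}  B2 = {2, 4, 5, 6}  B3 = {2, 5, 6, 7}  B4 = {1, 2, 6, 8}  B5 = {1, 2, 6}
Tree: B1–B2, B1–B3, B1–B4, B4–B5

No — vertex 3 appears in no bag.

A tree decomposition must satisfy three properties: every vertex lies in some bag; for every edge, both endpoints lie together in some bag; and for every vertex, the bags containing it form a connected subtree. Here vertex 3 appears in no bag, so the decomposition is invalid.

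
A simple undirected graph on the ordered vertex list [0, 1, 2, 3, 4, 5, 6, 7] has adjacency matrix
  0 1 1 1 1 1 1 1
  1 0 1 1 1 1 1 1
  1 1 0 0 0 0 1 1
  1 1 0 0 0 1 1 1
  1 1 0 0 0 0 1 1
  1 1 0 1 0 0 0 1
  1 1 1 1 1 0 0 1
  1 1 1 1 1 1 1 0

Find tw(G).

4

A width-4 tree decomposition is:
Bags: B1 = {0, 1, 2, 6, 7}  B2 = {0, 1, 4, 6, 7}  B3 = {0, 1, 3, 6, 7}  B4 = {0, 1, 3, 5, 7}
Tree: B1–B2, B2–B3, B3–B4
The largest bag has 5 vertices, giving width 4; this decomposition certifies tw(G) ≤ 4. For the lower bound, the 5 vertices {0, 1, 3, 5, 7} are pairwise adjacent, and any tree decomposition puts a clique entirely inside one bag — forcing width ≥ 4. Combining the bounds, tw(G) = 4.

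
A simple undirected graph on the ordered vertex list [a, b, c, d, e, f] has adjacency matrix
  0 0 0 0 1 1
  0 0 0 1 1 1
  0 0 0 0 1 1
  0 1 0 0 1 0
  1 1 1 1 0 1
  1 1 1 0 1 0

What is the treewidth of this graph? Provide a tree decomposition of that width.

Treewidth 2.
Bags: B1 = {b, e, f}  B2 = {c, e, f}  B3 = {a, e, f}  B4 = {b, d, e}
Tree: B1–B2, B2–B3, B1–B4

The largest bag has 3 vertices, giving width 2; this decomposition certifies tw(G) ≤ 2. For the lower bound, the 3 vertices {b, d, e} are pairwise adjacent, and any tree decomposition puts a clique entirely inside one bag — forcing width ≥ 2. The upper and lower bounds meet at 2, so that is the treewidth.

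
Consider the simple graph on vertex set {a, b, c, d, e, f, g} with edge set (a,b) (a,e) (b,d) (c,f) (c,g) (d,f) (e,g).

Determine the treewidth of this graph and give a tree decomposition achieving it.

Every bag has size at most 3, so the width is 3 − 1 = 2 and tw(G) ≤ 2. The edges d–b–a–e–g–c–f–d form a cycle, so G is not a tree and its treewidth is at least 2. The upper and lower bounds meet at 2, so that is the treewidth.

Treewidth 2.
One such decomposition:
Bags: B1 = {a, b, d}  B2 = {a, d, e}  B3 = {d, e, g}  B4 = {c, d, g}  B5 = {c, d, f}
Tree: B1–B2, B2–B3, B3–B4, B4–B5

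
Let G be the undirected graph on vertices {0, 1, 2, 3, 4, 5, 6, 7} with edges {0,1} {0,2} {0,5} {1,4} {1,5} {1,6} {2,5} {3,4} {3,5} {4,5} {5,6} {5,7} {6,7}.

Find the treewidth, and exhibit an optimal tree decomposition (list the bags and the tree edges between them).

The largest bag has 3 vertices, giving width 2; this decomposition certifies tw(G) ≤ 2. For the lower bound, the 3 vertices {0, 1, 5} are pairwise adjacent, and any tree decomposition puts a clique entirely inside one bag — forcing width ≥ 2. The upper and lower bounds meet at 2, so that is the treewidth.

Treewidth 2.
Bags: B1 = {0, 1, 5}  B2 = {1, 4, 5}  B3 = {0, 2, 5}  B4 = {1, 5, 6}  B5 = {5, 6, 7}  B6 = {3, 4, 5}
Tree: B1–B2, B1–B3, B2–B4, B4–B5, B2–B6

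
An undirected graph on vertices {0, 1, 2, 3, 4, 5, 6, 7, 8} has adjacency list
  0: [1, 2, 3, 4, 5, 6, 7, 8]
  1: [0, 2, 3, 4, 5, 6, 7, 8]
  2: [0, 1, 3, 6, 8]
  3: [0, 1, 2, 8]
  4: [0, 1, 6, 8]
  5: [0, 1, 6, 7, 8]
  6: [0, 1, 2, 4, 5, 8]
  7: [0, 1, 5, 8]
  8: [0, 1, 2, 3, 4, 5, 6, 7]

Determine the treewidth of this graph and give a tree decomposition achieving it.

Each bag holds 5 vertices, so the decomposition has width 4, which upper-bounds the treewidth. On the other hand G contains the 5-clique {0, 1, 2, 3, 8}. A clique must lie in a single bag of any decomposition, so no decomposition can have width below 4. Therefore the treewidth is 4.

Treewidth 4.
Bags: B1 = {0, 1, 5, 6, 8}  B2 = {0, 1, 2, 6, 8}  B3 = {0, 1, 5, 7, 8}  B4 = {0, 1, 2, 3, 8}  B5 = {0, 1, 4, 6, 8}
Tree: B1–B2, B1–B3, B2–B4, B1–B5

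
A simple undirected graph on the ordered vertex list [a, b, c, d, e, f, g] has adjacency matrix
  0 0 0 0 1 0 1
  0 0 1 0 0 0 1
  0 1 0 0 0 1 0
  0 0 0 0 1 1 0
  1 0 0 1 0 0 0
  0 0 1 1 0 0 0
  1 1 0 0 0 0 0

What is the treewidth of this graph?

2

A width-2 tree decomposition is:
Bags: B1 = {b, c, f}  B2 = {b, d, f}  B3 = {b, d, e}  B4 = {a, b, e}  B5 = {a, b, g}
Tree: B1–B2, B2–B3, B3–B4, B4–B5
Each bag holds 3 vertices, so the decomposition has width 2, which upper-bounds the treewidth. The edges b–c–f–d–e–a–g–b form a cycle, so G is not a tree and its treewidth is at least 2. Hence tw(G) = 2 exactly.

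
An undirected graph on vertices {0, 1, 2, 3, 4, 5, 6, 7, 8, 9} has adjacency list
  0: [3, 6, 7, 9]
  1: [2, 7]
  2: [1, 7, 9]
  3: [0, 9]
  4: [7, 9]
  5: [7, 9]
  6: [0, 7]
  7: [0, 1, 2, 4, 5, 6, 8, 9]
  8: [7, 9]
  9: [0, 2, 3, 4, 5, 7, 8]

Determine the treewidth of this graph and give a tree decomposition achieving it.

The largest bag has 3 vertices, giving width 2; this decomposition certifies tw(G) ≤ 2. For the lower bound, the 3 vertices {0, 3, 9} are pairwise adjacent, and any tree decomposition puts a clique entirely inside one bag — forcing width ≥ 2. Combining the bounds, tw(G) = 2.

Treewidth 2.
Bags: B1 = {4, 7, 9}  B2 = {5, 7, 9}  B3 = {7, 8, 9}  B4 = {2, 7, 9}  B5 = {0, 7, 9}  B6 = {1, 2, 7}  B7 = {0, 6, 7}  B8 = {0, 3, 9}
Tree: B1–B2, B1–B3, B2–B4, B1–B5, B4–B6, B5–B7, B5–B8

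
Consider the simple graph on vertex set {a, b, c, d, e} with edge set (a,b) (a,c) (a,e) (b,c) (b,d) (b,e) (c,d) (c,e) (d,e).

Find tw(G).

A width-3 tree decomposition is:
Bags: B1 = {a, b, c, e}  B2 = {b, c, d, e}
Tree: B1–B2
Every bag has size at most 4, so the width is 4 − 1 = 3 and tw(G) ≤ 3. Conversely, {b, c, d, e} is a clique of size 4, and the vertices of any clique must share a bag in every tree decomposition; so some bag has ≥ 4 vertices and tw(G) ≥ 3. Therefore the treewidth is 3.

3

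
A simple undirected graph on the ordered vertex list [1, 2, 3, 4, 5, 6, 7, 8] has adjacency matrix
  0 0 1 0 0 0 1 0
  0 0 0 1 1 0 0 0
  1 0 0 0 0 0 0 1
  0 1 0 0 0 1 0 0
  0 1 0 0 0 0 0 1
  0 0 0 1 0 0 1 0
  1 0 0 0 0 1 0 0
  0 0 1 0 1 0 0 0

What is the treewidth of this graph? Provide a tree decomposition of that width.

Treewidth 2.
One such decomposition:
Bags: B1 = {1, 3, 7}  B2 = {3, 7, 8}  B3 = {5, 7, 8}  B4 = {2, 5, 7}  B5 = {2, 4, 7}  B6 = {4, 6, 7}
Tree: B1–B2, B2–B3, B3–B4, B4–B5, B5–B6

Every bag has size at most 3, so the width is 3 − 1 = 2 and tw(G) ≤ 2. Since 7–1–3–8–5–2–4–6–7 is a cycle in G, G is not acyclic. Forests are exactly the graphs of treewidth ≤ 1, so tw(G) ≥ 2. The upper and lower bounds meet at 2, so that is the treewidth.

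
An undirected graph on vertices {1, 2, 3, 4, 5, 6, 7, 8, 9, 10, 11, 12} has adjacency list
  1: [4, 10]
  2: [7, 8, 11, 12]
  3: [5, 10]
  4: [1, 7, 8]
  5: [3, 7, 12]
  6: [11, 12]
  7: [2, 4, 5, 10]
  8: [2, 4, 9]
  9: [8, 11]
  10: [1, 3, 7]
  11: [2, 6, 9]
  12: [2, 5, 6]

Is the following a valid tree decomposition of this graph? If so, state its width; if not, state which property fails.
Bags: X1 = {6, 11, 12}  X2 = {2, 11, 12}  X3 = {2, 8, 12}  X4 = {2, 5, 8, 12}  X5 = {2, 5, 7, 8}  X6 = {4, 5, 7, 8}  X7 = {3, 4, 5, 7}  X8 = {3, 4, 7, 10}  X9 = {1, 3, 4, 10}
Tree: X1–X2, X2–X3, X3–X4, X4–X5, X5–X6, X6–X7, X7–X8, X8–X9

No — vertex 9 appears in no bag.

A tree decomposition must satisfy three properties: every vertex lies in some bag; for every edge, both endpoints lie together in some bag; and for every vertex, the bags containing it form a connected subtree. Here vertex 9 appears in no bag, so the decomposition is invalid.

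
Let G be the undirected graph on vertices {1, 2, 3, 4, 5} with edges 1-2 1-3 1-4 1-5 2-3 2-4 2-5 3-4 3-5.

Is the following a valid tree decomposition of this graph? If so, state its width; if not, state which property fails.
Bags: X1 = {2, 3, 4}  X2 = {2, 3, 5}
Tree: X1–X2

A tree decomposition must satisfy three properties: every vertex lies in some bag; for every edge, both endpoints lie together in some bag; and for every vertex, the bags containing it form a connected subtree. Here vertex 1 appears in no bag, so the decomposition is invalid.

No — vertex 1 appears in no bag.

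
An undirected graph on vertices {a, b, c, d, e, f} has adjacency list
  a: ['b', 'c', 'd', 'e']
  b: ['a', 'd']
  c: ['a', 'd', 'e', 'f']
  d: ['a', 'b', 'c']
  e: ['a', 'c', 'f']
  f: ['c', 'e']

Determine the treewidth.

2

A width-2 tree decomposition is:
Bags: B1 = {a, c, e}  B2 = {c, e, f}  B3 = {a, c, d}  B4 = {a, b, d}
Tree: B1–B2, B1–B3, B3–B4
The largest bag has 3 vertices, giving width 2; this decomposition certifies tw(G) ≤ 2. For the lower bound, the 3 vertices {a, c, d} are pairwise adjacent, and any tree decomposition puts a clique entirely inside one bag — forcing width ≥ 2. Therefore the treewidth is 2.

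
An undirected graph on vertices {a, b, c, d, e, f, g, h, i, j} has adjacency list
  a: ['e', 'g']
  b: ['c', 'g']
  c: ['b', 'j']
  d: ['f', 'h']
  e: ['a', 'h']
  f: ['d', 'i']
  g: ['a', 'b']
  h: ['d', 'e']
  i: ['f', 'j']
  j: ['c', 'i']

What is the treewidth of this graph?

2

A width-2 tree decomposition is:
Bags: B1 = {a, e, g}  B2 = {b, e, g}  B3 = {b, c, e}  B4 = {c, e, j}  B5 = {e, i, j}  B6 = {e, f, i}  B7 = {d, e, f}  B8 = {d, e, h}
Tree: B1–B2, B2–B3, B3–B4, B4–B5, B5–B6, B6–B7, B7–B8
Each bag holds 3 vertices, so the decomposition has width 2, which upper-bounds the treewidth. Since e–a–g–b–c–j–i–f–d–h–e is a cycle in G, G is not acyclic. Forests are exactly the graphs of treewidth ≤ 1, so tw(G) ≥ 2. Therefore the treewidth is 2.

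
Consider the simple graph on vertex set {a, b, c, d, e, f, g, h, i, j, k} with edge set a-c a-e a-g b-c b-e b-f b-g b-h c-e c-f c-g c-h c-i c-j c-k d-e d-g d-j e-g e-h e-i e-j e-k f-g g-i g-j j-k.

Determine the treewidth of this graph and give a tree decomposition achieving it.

Each bag holds 4 vertices, so the decomposition has width 3, which upper-bounds the treewidth. Conversely, {d, e, g, j} is a clique of size 4, and the vertices of any clique must share a bag in every tree decomposition; so some bag has ≥ 4 vertices and tw(G) ≥ 3. The upper and lower bounds meet at 3, so that is the treewidth.

Treewidth 3.
One optimal decomposition is:
Bags: B1 = {c, e, g, j}  B2 = {a, c, e, g}  B3 = {b, c, e, g}  B4 = {d, e, g, j}  B5 = {b, c, f, g}  B6 = {b, c, e, h}  B7 = {c, e, j, k}  B8 = {c, e, g, i}
Tree: B1–B2, B1–B3, B1–B4, B3–B5, B3–B6, B1–B7, B2–B8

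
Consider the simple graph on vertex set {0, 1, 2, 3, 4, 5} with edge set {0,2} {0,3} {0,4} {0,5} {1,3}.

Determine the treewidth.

1

A width-1 tree decomposition is:
Bags: B1 = {1, 3}  B2 = {0, 3}  B3 = {0, 2}  B4 = {0, 5}  B5 = {0, 4}
Tree: B1–B2, B2–B3, B3–B4, B3–B5
Every bag has size at most 2, so the width is 2 − 1 = 1 and tw(G) ≤ 1. Since G has at least one edge (e.g. 3–1), it is not an edgeless graph, so tw(G) ≥ 1. Hence tw(G) = 1 exactly.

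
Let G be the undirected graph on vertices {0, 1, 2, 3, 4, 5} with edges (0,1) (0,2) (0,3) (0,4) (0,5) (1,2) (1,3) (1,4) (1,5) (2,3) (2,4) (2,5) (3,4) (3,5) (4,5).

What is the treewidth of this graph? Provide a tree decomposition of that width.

A single bag containing all 6 vertices is trivially a valid decomposition of width 5. Conversely, {0, 1, 2, 3, 4, 5} is a clique of size 6, and the vertices of any clique must share a bag in every tree decomposition; so some bag has ≥ 6 vertices and tw(G) ≥ 5. Combining the bounds, tw(G) = 5.

Treewidth 5.
Bags: B1 = {0, 1, 2, 3, 4, 5}
Tree: (single bag)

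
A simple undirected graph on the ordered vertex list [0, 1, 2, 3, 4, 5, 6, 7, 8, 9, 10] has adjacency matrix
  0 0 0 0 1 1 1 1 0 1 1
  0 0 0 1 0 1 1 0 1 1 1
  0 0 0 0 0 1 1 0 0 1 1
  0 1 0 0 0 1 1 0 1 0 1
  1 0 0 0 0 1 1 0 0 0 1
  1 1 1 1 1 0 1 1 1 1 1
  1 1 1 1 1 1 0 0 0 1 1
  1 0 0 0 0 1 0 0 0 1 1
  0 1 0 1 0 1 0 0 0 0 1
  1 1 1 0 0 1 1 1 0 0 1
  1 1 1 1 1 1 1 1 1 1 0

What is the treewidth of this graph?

A width-4 tree decomposition is:
Bags: B1 = {1, 5, 6, 9, 10}  B2 = {1, 3, 5, 6, 10}  B3 = {0, 5, 6, 9, 10}  B4 = {0, 5, 7, 9, 10}  B5 = {1, 3, 5, 8, 10}  B6 = {2, 5, 6, 9, 10}  B7 = {0, 4, 5, 6, 10}
Tree: B1–B2, B1–B3, B3–B4, B2–B5, B1–B6, B3–B7
Every bag has size at most 5, so the width is 5 − 1 = 4 and tw(G) ≤ 4. For the lower bound, the 5 vertices {1, 3, 5, 8, 10} are pairwise adjacent, and any tree decomposition puts a clique entirely inside one bag — forcing width ≥ 4. Hence tw(G) = 4 exactly.

4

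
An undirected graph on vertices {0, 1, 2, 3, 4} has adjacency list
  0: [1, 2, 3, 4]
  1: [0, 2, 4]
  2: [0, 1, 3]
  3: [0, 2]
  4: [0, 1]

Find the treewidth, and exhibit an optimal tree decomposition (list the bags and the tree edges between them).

Each bag holds 3 vertices, so the decomposition has width 2, which upper-bounds the treewidth. Conversely, {0, 1, 2} is a clique of size 3, and the vertices of any clique must share a bag in every tree decomposition; so some bag has ≥ 3 vertices and tw(G) ≥ 2. Therefore the treewidth is 2.

Treewidth 2.
Bags: B1 = {0, 2, 3}  B2 = {0, 1, 2}  B3 = {0, 1, 4}
Tree: B1–B2, B2–B3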